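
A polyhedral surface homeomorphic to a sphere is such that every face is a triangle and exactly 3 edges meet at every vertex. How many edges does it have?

Each face has 3 edges and each edge borders two faces, so 2E = 3F.
Each vertex has degree 3, so 3V = 2E and hence V = 3F/3.
Euler: V − E + F = 2 ⇒ (3F/3) − (3F/2) + F = 2.
Multiply by 6: (6 − 9 + 6)F = 12, i.e. 3F = 12.
So F = 4, E = 3·4/2 = 6, V = 3·4/3 = 4.

6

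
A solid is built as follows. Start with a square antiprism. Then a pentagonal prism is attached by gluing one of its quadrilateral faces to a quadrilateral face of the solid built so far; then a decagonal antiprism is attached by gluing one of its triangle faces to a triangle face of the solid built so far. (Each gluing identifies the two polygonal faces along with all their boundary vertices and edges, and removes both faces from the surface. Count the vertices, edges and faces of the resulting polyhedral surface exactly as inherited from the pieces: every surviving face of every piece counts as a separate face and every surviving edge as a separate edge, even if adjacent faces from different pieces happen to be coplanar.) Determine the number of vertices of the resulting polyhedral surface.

A square antiprism: V=8, E=16, F=10.
Attach a pentagonal prism (V=10, E=15, F=7) along a 4-gon: merge 4 vertices and 4 edges, delete both glued faces → V=14, E=27, F=15.
Attach a decagonal antiprism (V=20, E=40, F=22) along a 3-gon: merge 3 vertices and 3 edges, delete both glued faces → V=31, E=64, F=35.
Check: V − E + F = 31 − 64 + 35 = 2.

31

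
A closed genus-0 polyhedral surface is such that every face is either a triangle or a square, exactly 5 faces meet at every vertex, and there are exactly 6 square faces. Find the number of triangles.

32

Let x be the number of triangles; then F = 6 + x.
Edge–face incidences: 2E = 4·6 + 3·x = 24 + 3x.
Every vertex has degree 5, so 5V = 2E.
Euler: V − E + F = 2 ⇒ (2E)/5 − E + (6 + x) = 2.
Multiply by 10: 2·(2E) − 5·(2E) + 10·(6 + x) = 20, i.e. 60 + 10x − 3·(24 + 3x) = 20.
Collecting terms: x − 12 = 20, so x = 32.
Then 2E = 24 + 3·32 = 120, so E = 60, V = 2E/5 = 24, F = 6 + 32 = 38.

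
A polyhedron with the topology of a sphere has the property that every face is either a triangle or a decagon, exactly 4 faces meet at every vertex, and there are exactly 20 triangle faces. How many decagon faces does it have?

2

Let x be the number of decagons; then F = 20 + x.
Edge–face incidences: 2E = 3·20 + 10·x = 60 + 10x.
Every vertex has degree 4, so 4V = 2E.
Euler: V − E + F = 2 ⇒ (2E)/4 − E + (20 + x) = 2.
Multiply by 8: 2·(2E) − 4·(2E) + 8·(20 + x) = 16, i.e. 160 + 8x − 2·(60 + 10x) = 16.
Collecting terms: −12x + 40 = 16, so −12x = −24, so x = 2.
Then 2E = 60 + 10·2 = 80, so E = 40, V = 2E/4 = 20, F = 20 + 2 = 22.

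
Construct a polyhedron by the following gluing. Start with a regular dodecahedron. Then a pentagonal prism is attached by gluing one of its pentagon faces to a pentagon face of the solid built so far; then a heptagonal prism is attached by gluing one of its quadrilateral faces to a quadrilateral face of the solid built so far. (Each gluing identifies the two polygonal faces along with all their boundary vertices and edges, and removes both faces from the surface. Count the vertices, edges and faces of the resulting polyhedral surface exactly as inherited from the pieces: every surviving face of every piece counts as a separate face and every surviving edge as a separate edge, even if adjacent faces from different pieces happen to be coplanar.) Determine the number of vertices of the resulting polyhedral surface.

35

A regular dodecahedron: V=20, E=30, F=12.
Attach a pentagonal prism (V=10, E=15, F=7) along a 5-gon: merge 5 vertices and 5 edges, delete both glued faces → V=25, E=40, F=17.
Attach a heptagonal prism (V=14, E=21, F=9) along a 4-gon: merge 4 vertices and 4 edges, delete both glued faces → V=35, E=57, F=24.
Check: V − E + F = 35 − 57 + 24 = 2.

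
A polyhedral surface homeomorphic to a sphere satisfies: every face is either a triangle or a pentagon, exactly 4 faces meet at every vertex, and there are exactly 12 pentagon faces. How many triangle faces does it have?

20

Let x be the number of triangles; then F = 12 + x.
Edge–face incidences: 2E = 5·12 + 3·x = 60 + 3x.
Every vertex has degree 4, so 4V = 2E.
Euler: V − E + F = 2 ⇒ (2E)/4 − E + (12 + x) = 2.
Multiply by 8: 2·(2E) − 4·(2E) + 8·(12 + x) = 16, i.e. 96 + 8x − 2·(60 + 3x) = 16.
Collecting terms: 2x − 24 = 16, so 2x = 40, so x = 20.
Then 2E = 60 + 3·20 = 120, so E = 60, V = 2E/4 = 30, F = 12 + 20 = 32.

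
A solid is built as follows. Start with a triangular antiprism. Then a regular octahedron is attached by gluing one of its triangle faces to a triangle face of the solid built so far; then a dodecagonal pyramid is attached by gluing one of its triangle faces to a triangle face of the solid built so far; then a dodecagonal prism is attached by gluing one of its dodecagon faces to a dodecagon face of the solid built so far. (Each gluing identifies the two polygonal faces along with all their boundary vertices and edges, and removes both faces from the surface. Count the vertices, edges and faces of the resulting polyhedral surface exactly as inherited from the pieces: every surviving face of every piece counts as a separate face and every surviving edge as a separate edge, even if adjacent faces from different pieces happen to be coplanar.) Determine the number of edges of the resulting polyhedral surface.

66

A triangular antiprism: V=6, E=12, F=8.
Attach a regular octahedron (V=6, E=12, F=8) along a 3-gon: merge 3 vertices and 3 edges, delete both glued faces → V=9, E=21, F=14.
Attach a dodecagonal pyramid (V=13, E=24, F=13) along a 3-gon: merge 3 vertices and 3 edges, delete both glued faces → V=19, E=42, F=25.
Attach a dodecagonal prism (V=24, E=36, F=14) along a 12-gon: merge 12 vertices and 12 edges, delete both glued faces → V=31, E=66, F=37.
Check: V − E + F = 31 − 66 + 37 = 2.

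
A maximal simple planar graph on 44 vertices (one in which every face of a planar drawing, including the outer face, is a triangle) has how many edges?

In a plane triangulation 3F = 2E and V − E + F = 2, so E = 3V − 6 = 3·44 − 6 = 126.

126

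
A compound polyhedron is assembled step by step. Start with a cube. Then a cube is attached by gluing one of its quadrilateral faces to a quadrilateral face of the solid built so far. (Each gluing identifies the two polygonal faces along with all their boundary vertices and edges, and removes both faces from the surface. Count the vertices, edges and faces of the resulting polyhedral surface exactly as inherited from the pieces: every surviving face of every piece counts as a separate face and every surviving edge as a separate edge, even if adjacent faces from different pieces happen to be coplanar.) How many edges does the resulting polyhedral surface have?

20

A cube: V=8, E=12, F=6.
Attach a cube (V=8, E=12, F=6) along a 4-gon: merge 4 vertices and 4 edges, delete both glued faces → V=12, E=20, F=10.
Check: V − E + F = 12 − 20 + 10 = 2.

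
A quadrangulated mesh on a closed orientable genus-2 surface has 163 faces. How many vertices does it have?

161

χ = 2 − 2·2 = -2, and every face is a square so 4F = 2E.
E = 4·163/2 = 326. Then V = -2 + E − F = -2 + 326 − 163 = 161.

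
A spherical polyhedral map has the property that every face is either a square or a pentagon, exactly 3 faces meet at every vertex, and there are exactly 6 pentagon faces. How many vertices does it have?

14

Let x be the number of squares; then F = 6 + x.
Edge–face incidences: 2E = 5·6 + 4·x = 30 + 4x.
Every vertex has degree 3, so 3V = 2E.
Euler: V − E + F = 2 ⇒ (2E)/3 − E + (6 + x) = 2.
Multiply by 6: 2·(2E) − 3·(2E) + 6·(6 + x) = 12, i.e. 36 + 6x − (30 + 4x) = 12.
Collecting terms: 2x + 6 = 12, so 2x = 6, so x = 3.
Then 2E = 30 + 4·3 = 42, so E = 21, V = 2E/3 = 14, F = 6 + 3 = 9.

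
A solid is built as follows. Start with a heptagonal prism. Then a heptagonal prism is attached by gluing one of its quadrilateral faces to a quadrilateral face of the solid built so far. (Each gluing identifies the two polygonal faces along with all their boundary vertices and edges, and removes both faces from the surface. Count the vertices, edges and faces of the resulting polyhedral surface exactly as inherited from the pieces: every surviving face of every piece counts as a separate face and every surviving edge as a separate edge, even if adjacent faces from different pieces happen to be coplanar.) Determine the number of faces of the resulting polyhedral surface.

16

A heptagonal prism: V=14, E=21, F=9.
Attach a heptagonal prism (V=14, E=21, F=9) along a 4-gon: merge 4 vertices and 4 edges, delete both glued faces → V=24, E=38, F=16.
Check: V − E + F = 24 − 38 + 16 = 2.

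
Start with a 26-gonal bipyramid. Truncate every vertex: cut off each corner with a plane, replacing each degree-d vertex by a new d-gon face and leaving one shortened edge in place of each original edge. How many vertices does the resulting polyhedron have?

The base solid has V = 28, E = 78, F = 52.
Truncation replaces each original edge-end by a new vertex, so V′ = 2E = 156.
Each original edge survives, and each old vertex of degree d contributes d new edges; summing degrees gives Σd = 2E, so E′ = E + 2E = 3E = 234.
Each original face survives and each original vertex becomes one new face: F′ = F + V = 80.

156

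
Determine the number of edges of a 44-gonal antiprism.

176

An antiprism on an n-gon has two n-gon caps and 2n triangles: V = 2·44 = 88, E = 4·44 = 176, F = 2·44 + 2 = 90.
Check: V − E + F = 88 − 176 + 90 = 2.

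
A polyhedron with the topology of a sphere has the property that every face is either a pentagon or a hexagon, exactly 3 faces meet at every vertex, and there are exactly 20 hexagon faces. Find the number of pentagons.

Let x be the number of pentagons; then F = 20 + x.
Edge–face incidences: 2E = 6·20 + 5·x = 120 + 5x.
Every vertex has degree 3, so 3V = 2E.
Euler: V − E + F = 2 ⇒ (2E)/3 − E + (20 + x) = 2.
Multiply by 6: 2·(2E) − 3·(2E) + 6·(20 + x) = 12, i.e. 120 + 6x − (120 + 5x) = 12.
Collecting terms: x = 12.
Then 2E = 120 + 5·12 = 180, so E = 90, V = 2E/3 = 60, F = 20 + 12 = 32.

12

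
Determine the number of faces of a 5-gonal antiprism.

An antiprism on an n-gon has two n-gon caps and 2n triangles: V = 2·5 = 10, E = 4·5 = 20, F = 2·5 + 2 = 12.

12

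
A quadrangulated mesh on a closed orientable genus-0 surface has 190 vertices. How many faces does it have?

χ = 2 − 2·0 = 2, and every face is a square so 4F = 2E.
V − E + F = 2 with E = 4F/2 gives 190 − (4/2 − 1)·F = 2, so F = 188 and E = 376.

188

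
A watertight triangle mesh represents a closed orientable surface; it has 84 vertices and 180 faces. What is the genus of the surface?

Every face is a triangle, so 2E = 3·180 = 540, giving E = 270.
χ = V − E + F = 84 − 270 + 180 = -6.
For a closed orientable surface χ = 2 − 2g, so g = (2 − (-6))/2 = 4.

4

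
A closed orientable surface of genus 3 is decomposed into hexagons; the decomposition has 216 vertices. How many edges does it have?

χ = 2 − 2·3 = -4, and every face is a hexagon so 6F = 2E.
V − E + F = -4 with E = 6F/2 gives 216 − (6/2 − 1)·F = -4, so F = 110 and E = 330.

330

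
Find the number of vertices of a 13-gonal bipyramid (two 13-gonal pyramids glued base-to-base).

A bipyramid over an n-gon has 2n triangular faces and n + 2 vertices: V = 13 + 2 = 15, E = 3·13 = 39, F = 2·13 = 26.

15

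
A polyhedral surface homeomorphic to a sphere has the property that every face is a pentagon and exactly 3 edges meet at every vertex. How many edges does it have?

Each face has 5 edges and each edge borders two faces, so 2E = 5F.
Each vertex has degree 3, so 3V = 2E and hence V = 5F/3.
Euler: V − E + F = 2 ⇒ (5F/3) − (5F/2) + F = 2.
Multiply by 6: (10 − 15 + 6)F = 12, i.e. 1F = 12.
So F = 12, E = 5·12/2 = 30, V = 5·12/3 = 20.

30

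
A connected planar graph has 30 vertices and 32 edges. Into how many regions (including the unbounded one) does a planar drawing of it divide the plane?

Euler's formula for a connected plane graph: V − E + F = 2, so F = 2 − 30 + 32 = 4.

4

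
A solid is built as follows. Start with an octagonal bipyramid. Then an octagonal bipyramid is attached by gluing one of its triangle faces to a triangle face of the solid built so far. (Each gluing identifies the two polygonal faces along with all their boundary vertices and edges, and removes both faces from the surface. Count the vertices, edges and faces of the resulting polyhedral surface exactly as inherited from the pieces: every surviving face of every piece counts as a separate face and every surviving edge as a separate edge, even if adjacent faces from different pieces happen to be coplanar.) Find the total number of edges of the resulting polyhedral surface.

45

An octagonal bipyramid: V=10, E=24, F=16.
Attach an octagonal bipyramid (V=10, E=24, F=16) along a 3-gon: merge 3 vertices and 3 edges, delete both glued faces → V=17, E=45, F=30.
Check: V − E + F = 17 − 45 + 30 = 2.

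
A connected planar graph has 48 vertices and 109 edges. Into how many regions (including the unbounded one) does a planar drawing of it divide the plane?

Euler's formula for a connected plane graph: V − E + F = 2, so F = 2 − 48 + 109 = 63.

63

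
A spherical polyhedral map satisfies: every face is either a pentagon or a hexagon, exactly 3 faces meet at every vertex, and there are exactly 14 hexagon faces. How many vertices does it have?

Let x be the number of pentagons; then F = 14 + x.
Edge–face incidences: 2E = 6·14 + 5·x = 84 + 5x.
Every vertex has degree 3, so 3V = 2E.
Euler: V − E + F = 2 ⇒ (2E)/3 − E + (14 + x) = 2.
Multiply by 6: 2·(2E) − 3·(2E) + 6·(14 + x) = 12, i.e. 84 + 6x − (84 + 5x) = 12.
Collecting terms: x = 12.
Then 2E = 84 + 5·12 = 144, so E = 72, V = 2E/3 = 48, F = 14 + 12 = 26.

48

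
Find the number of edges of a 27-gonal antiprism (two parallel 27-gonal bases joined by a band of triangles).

108

An antiprism on an n-gon has two n-gon caps and 2n triangles: V = 2·27 = 54, E = 4·27 = 108, F = 2·27 + 2 = 56.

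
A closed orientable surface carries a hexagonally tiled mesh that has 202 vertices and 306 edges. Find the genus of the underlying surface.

Every face is a hexagon and each edge borders two faces, so 6F = 2·306, giving F = 102.
χ = V − E + F = 202 − 306 + 102 = -2.
For a closed orientable surface χ = 2 − 2g, so g = (2 − (-2))/2 = 2.

2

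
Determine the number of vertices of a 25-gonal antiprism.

An antiprism on an n-gon has two n-gon caps and 2n triangles: V = 2·25 = 50, E = 4·25 = 100, F = 2·25 + 2 = 52.

50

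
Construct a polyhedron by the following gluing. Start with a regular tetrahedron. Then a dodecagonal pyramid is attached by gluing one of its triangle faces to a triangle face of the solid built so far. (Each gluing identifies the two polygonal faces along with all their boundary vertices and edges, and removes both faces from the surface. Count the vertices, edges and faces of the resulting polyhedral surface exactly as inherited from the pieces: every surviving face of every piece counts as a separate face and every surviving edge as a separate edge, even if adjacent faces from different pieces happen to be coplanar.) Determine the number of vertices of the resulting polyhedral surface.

14

A regular tetrahedron: V=4, E=6, F=4.
Attach a dodecagonal pyramid (V=13, E=24, F=13) along a 3-gon: merge 3 vertices and 3 edges, delete both glued faces → V=14, E=27, F=15.
Check: V − E + F = 14 − 27 + 15 = 2.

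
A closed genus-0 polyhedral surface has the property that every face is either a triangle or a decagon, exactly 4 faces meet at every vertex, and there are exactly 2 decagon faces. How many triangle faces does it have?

Let x be the number of triangles; then F = 2 + x.
Edge–face incidences: 2E = 10·2 + 3·x = 20 + 3x.
Every vertex has degree 4, so 4V = 2E.
Euler: V − E + F = 2 ⇒ (2E)/4 − E + (2 + x) = 2.
Multiply by 8: 2·(2E) − 4·(2E) + 8·(2 + x) = 16, i.e. 16 + 8x − 2·(20 + 3x) = 16.
Collecting terms: 2x − 24 = 16, so 2x = 40, so x = 20.
Then 2E = 20 + 3·20 = 80, so E = 40, V = 2E/4 = 20, F = 2 + 20 = 22.

20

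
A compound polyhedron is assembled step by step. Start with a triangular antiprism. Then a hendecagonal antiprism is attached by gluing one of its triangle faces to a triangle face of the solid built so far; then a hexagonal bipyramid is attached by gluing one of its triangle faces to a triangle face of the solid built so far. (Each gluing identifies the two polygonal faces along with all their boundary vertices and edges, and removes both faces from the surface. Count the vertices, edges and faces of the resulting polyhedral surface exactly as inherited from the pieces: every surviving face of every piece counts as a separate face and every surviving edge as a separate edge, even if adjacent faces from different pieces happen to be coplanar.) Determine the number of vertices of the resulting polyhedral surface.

30

A triangular antiprism: V=6, E=12, F=8.
Attach a hendecagonal antiprism (V=22, E=44, F=24) along a 3-gon: merge 3 vertices and 3 edges, delete both glued faces → V=25, E=53, F=30.
Attach a hexagonal bipyramid (V=8, E=18, F=12) along a 3-gon: merge 3 vertices and 3 edges, delete both glued faces → V=30, E=68, F=40.
Check: V − E + F = 30 − 68 + 40 = 2.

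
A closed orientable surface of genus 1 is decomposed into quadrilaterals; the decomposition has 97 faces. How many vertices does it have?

χ = 2 − 2·1 = 0, and every face is a square so 4F = 2E.
E = 4·97/2 = 194. Then V = 0 + E − F = 0 + 194 − 97 = 97.

97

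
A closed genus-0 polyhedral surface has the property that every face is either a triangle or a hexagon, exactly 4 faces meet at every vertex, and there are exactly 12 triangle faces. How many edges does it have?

Let x be the number of hexagons; then F = 12 + x.
Edge–face incidences: 2E = 3·12 + 6·x = 36 + 6x.
Every vertex has degree 4, so 4V = 2E.
Euler: V − E + F = 2 ⇒ (2E)/4 − E + (12 + x) = 2.
Multiply by 8: 2·(2E) − 4·(2E) + 8·(12 + x) = 16, i.e. 96 + 8x − 2·(36 + 6x) = 16.
Collecting terms: −4x + 24 = 16, so −4x = −8, so x = 2.
Then 2E = 36 + 6·2 = 48, so E = 24, V = 2E/4 = 12, F = 12 + 2 = 14.

24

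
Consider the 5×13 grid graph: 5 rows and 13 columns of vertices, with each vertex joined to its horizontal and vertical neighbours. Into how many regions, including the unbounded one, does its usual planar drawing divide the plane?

The grid has V = 5·13 = 65 vertices and E = 5·12 + 13·4 = 112 edges.
F = 2 − V + E = 2 − 65 + 112 = 49.

49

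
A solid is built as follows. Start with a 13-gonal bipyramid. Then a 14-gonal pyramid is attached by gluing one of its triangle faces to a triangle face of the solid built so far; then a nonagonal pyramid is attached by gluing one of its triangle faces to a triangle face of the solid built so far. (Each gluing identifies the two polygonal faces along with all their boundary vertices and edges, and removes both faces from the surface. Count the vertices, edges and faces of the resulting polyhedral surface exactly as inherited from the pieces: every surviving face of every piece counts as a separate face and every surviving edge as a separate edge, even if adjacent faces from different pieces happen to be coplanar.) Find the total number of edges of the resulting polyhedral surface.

A 13-gonal bipyramid: V=15, E=39, F=26.
Attach a 14-gonal pyramid (V=15, E=28, F=15) along a 3-gon: merge 3 vertices and 3 edges, delete both glued faces → V=27, E=64, F=39.
Attach a nonagonal pyramid (V=10, E=18, F=10) along a 3-gon: merge 3 vertices and 3 edges, delete both glued faces → V=34, E=79, F=47.
Check: V − E + F = 34 − 79 + 47 = 2.

79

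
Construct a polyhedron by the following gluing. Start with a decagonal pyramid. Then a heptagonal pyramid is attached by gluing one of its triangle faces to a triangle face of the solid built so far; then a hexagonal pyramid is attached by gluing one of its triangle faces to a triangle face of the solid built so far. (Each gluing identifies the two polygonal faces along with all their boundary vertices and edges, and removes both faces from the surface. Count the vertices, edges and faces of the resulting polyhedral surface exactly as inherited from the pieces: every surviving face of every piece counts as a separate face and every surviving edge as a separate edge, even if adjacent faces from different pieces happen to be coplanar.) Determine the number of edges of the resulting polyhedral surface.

40

A decagonal pyramid: V=11, E=20, F=11.
Attach a heptagonal pyramid (V=8, E=14, F=8) along a 3-gon: merge 3 vertices and 3 edges, delete both glued faces → V=16, E=31, F=17.
Attach a hexagonal pyramid (V=7, E=12, F=7) along a 3-gon: merge 3 vertices and 3 edges, delete both glued faces → V=20, E=40, F=22.
Check: V − E + F = 20 − 40 + 22 = 2.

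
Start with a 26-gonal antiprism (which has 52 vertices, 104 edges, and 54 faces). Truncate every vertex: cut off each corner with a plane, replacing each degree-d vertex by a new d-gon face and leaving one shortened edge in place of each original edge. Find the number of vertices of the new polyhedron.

208

Truncation replaces each original edge-end by a new vertex, so V′ = 2E = 208.
Each original edge survives, and each old vertex of degree d contributes d new edges; summing degrees gives Σd = 2E, so E′ = E + 2E = 3E = 312.
Each original face survives and each original vertex becomes one new face: F′ = F + V = 106.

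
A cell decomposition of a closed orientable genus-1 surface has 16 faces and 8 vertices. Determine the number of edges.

24

For a closed orientable surface of genus 1, χ = 2 − 2·1 = 0.
E = V + F − (0) = 8 + 16 − (0) = 24.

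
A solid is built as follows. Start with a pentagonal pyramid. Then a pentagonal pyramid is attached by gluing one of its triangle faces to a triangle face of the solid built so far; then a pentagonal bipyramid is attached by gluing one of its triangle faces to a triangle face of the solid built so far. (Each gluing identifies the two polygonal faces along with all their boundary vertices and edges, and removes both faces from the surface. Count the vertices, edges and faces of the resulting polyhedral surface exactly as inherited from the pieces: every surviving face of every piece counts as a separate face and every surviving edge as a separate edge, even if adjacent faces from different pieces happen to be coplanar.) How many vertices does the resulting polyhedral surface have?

13

A pentagonal pyramid: V=6, E=10, F=6.
Attach a pentagonal pyramid (V=6, E=10, F=6) along a 3-gon: merge 3 vertices and 3 edges, delete both glued faces → V=9, E=17, F=10.
Attach a pentagonal bipyramid (V=7, E=15, F=10) along a 3-gon: merge 3 vertices and 3 edges, delete both glued faces → V=13, E=29, F=18.
Check: V − E + F = 13 − 29 + 18 = 2.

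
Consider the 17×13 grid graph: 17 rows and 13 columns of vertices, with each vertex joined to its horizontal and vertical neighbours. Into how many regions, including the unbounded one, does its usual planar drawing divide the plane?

The grid has V = 17·13 = 221 vertices and E = 17·12 + 13·16 = 412 edges.
F = 2 − V + E = 2 − 221 + 412 = 193.

193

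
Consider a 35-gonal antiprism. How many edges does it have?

140

An antiprism on an n-gon has two n-gon caps and 2n triangles: V = 2·35 = 70, E = 4·35 = 140, F = 2·35 + 2 = 72.
Check: V − E + F = 70 − 140 + 72 = 2.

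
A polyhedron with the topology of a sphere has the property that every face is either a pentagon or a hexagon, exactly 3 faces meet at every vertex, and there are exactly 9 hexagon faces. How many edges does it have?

Let x be the number of pentagons; then F = 9 + x.
Edge–face incidences: 2E = 6·9 + 5·x = 54 + 5x.
Every vertex has degree 3, so 3V = 2E.
Euler: V − E + F = 2 ⇒ (2E)/3 − E + (9 + x) = 2.
Multiply by 6: 2·(2E) − 3·(2E) + 6·(9 + x) = 12, i.e. 54 + 6x − (54 + 5x) = 12.
Collecting terms: x = 12.
Then 2E = 54 + 5·12 = 114, so E = 57, V = 2E/3 = 38, F = 9 + 12 = 21.

57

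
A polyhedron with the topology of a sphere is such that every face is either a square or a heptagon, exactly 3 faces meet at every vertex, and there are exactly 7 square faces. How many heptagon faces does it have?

2

Let x be the number of heptagons; then F = 7 + x.
Edge–face incidences: 2E = 4·7 + 7·x = 28 + 7x.
Every vertex has degree 3, so 3V = 2E.
Euler: V − E + F = 2 ⇒ (2E)/3 − E + (7 + x) = 2.
Multiply by 6: 2·(2E) − 3·(2E) + 6·(7 + x) = 12, i.e. 42 + 6x − (28 + 7x) = 12.
Collecting terms: −x + 14 = 12, so −x = −2, so x = 2.
Then 2E = 28 + 7·2 = 42, so E = 21, V = 2E/3 = 14, F = 7 + 2 = 9.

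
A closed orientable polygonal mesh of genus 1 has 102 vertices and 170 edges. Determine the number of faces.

68

For a closed orientable surface of genus 1, χ = 2 − 2·1 = 0.
F = 0 − V + E = 0 − 102 + 170 = 68.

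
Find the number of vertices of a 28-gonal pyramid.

A pyramid on an n-gon base has one n-gon and n triangles: V = 28 + 1 = 29, E = 2·28 = 56, F = 28 + 1 = 29.

29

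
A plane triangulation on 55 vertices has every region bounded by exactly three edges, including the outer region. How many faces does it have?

In a plane triangulation 3F = 2E and V − E + F = 2, so F = 2V − 4 = 2·55 − 4 = 106.

106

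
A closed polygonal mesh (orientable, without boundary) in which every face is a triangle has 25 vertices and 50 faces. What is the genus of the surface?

1

Every face is a triangle, so 2E = 3·50 = 150, giving E = 75.
χ = V − E + F = 25 − 75 + 50 = 0.
For a closed orientable surface χ = 2 − 2g, so g = (2 − (0))/2 = 1.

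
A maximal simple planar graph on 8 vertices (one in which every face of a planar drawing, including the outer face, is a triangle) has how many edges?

In a plane triangulation 3F = 2E and V − E + F = 2, so E = 3V − 6 = 3·8 − 6 = 18.

18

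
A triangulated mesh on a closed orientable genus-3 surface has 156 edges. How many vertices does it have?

48

χ = 2 − 2·3 = -4, and every face is a triangle so 3F = 2E.
F = 2E/3 = 104. Then V = -4 + E − F = -4 + 156 − 104 = 48.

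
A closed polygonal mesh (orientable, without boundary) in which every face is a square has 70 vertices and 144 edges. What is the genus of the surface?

2

Every face is a square and each edge borders two faces, so 4F = 2·144, giving F = 72.
χ = V − E + F = 70 − 144 + 72 = -2.
For a closed orientable surface χ = 2 − 2g, so g = (2 − (-2))/2 = 2.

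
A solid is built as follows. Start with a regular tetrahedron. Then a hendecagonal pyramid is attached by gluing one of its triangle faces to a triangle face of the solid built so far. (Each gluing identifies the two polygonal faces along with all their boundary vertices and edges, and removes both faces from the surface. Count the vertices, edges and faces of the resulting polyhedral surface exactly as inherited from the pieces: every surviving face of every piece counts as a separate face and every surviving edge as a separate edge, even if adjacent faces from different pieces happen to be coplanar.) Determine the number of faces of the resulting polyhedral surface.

A regular tetrahedron: V=4, E=6, F=4.
Attach a hendecagonal pyramid (V=12, E=22, F=12) along a 3-gon: merge 3 vertices and 3 edges, delete both glued faces → V=13, E=25, F=14.
Check: V − E + F = 13 − 25 + 14 = 2.

14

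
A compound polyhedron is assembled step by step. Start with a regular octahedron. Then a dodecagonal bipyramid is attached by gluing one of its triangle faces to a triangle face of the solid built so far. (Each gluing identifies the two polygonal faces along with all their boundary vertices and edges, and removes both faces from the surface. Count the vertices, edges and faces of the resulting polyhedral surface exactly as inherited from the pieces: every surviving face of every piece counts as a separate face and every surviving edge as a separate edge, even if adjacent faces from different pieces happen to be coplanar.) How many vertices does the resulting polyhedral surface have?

A regular octahedron: V=6, E=12, F=8.
Attach a dodecagonal bipyramid (V=14, E=36, F=24) along a 3-gon: merge 3 vertices and 3 edges, delete both glued faces → V=17, E=45, F=30.
Check: V − E + F = 17 − 45 + 30 = 2.

17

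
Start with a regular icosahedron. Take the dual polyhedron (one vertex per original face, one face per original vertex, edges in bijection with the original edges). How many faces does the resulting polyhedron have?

12

The base solid has V = 12, E = 30, F = 20.
The dual swaps V and F and preserves E: V′ = F = 20, E′ = E = 30, F′ = V = 12.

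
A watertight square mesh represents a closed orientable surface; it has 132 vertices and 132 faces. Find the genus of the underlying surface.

1

Every face is a square, so 2E = 4·132 = 528, giving E = 264.
χ = V − E + F = 132 − 264 + 132 = 0.
For a closed orientable surface χ = 2 − 2g, so g = (2 − (0))/2 = 1.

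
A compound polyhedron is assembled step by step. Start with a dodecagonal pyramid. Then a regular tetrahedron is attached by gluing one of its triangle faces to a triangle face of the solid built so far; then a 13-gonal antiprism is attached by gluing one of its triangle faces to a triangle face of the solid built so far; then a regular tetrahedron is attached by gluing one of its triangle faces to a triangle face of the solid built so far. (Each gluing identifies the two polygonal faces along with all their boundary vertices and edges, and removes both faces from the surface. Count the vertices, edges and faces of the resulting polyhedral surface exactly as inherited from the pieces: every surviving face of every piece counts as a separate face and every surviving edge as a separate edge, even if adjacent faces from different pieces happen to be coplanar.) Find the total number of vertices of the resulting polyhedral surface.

38

A dodecagonal pyramid: V=13, E=24, F=13.
Attach a regular tetrahedron (V=4, E=6, F=4) along a 3-gon: merge 3 vertices and 3 edges, delete both glued faces → V=14, E=27, F=15.
Attach a 13-gonal antiprism (V=26, E=52, F=28) along a 3-gon: merge 3 vertices and 3 edges, delete both glued faces → V=37, E=76, F=41.
Attach a regular tetrahedron (V=4, E=6, F=4) along a 3-gon: merge 3 vertices and 3 edges, delete both glued faces → V=38, E=79, F=43.
Check: V − E + F = 38 − 79 + 43 = 2.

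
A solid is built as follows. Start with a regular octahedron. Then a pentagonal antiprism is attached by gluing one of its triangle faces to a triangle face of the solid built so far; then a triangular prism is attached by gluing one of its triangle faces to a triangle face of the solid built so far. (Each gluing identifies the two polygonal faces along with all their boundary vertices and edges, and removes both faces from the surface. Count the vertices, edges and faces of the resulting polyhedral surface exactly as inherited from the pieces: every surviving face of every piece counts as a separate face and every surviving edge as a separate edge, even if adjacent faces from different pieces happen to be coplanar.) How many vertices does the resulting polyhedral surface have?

A regular octahedron: V=6, E=12, F=8.
Attach a pentagonal antiprism (V=10, E=20, F=12) along a 3-gon: merge 3 vertices and 3 edges, delete both glued faces → V=13, E=29, F=18.
Attach a triangular prism (V=6, E=9, F=5) along a 3-gon: merge 3 vertices and 3 edges, delete both glued faces → V=16, E=35, F=21.
Check: V − E + F = 16 − 35 + 21 = 2.

16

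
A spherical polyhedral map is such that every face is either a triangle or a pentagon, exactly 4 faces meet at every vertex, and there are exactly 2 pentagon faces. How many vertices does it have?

10

Let x be the number of triangles; then F = 2 + x.
Edge–face incidences: 2E = 5·2 + 3·x = 10 + 3x.
Every vertex has degree 4, so 4V = 2E.
Euler: V − E + F = 2 ⇒ (2E)/4 − E + (2 + x) = 2.
Multiply by 8: 2·(2E) − 4·(2E) + 8·(2 + x) = 16, i.e. 16 + 8x − 2·(10 + 3x) = 16.
Collecting terms: 2x − 4 = 16, so 2x = 20, so x = 10.
Then 2E = 10 + 3·10 = 40, so E = 20, V = 2E/4 = 10, F = 2 + 10 = 12.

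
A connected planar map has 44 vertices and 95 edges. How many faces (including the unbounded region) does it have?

53

Euler's formula for a connected plane graph: V − E + F = 2, so F = 2 − 44 + 95 = 53.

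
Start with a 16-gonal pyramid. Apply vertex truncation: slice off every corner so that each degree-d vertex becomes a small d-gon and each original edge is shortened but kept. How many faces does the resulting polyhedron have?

34

The base solid has V = 17, E = 32, F = 17.
Truncation replaces each original edge-end by a new vertex, so V′ = 2E = 64.
Each original edge survives, and each old vertex of degree d contributes d new edges; summing degrees gives Σd = 2E, so E′ = E + 2E = 3E = 96.
Each original face survives and each original vertex becomes one new face: F′ = F + V = 34.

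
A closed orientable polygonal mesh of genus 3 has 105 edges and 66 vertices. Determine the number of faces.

For a closed orientable surface of genus 3, χ = 2 − 2·3 = -4.
F = -4 − V + E = -4 − 66 + 105 = 35.

35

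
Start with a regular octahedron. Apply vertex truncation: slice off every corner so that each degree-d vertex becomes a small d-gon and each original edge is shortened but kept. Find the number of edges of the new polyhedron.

The base solid has V = 6, E = 12, F = 8.
Truncation replaces each original edge-end by a new vertex, so V′ = 2E = 24.
Each original edge survives, and each old vertex of degree d contributes d new edges; summing degrees gives Σd = 2E, so E′ = E + 2E = 3E = 36.
Each original face survives and each original vertex becomes one new face: F′ = F + V = 14.

36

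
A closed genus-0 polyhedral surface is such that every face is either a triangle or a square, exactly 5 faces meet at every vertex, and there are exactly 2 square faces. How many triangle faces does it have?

24

Let x be the number of triangles; then F = 2 + x.
Edge–face incidences: 2E = 4·2 + 3·x = 8 + 3x.
Every vertex has degree 5, so 5V = 2E.
Euler: V − E + F = 2 ⇒ (2E)/5 − E + (2 + x) = 2.
Multiply by 10: 2·(2E) − 5·(2E) + 10·(2 + x) = 20, i.e. 20 + 10x − 3·(8 + 3x) = 20.
Collecting terms: x − 4 = 20, so x = 24.
Then 2E = 8 + 3·24 = 80, so E = 40, V = 2E/5 = 16, F = 2 + 24 = 26.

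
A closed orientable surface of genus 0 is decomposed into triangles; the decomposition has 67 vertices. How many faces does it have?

χ = 2 − 2·0 = 2, and every face is a triangle so 3F = 2E.
V − E + F = 2 with E = 3F/2 gives 67 − (3/2 − 1)·F = 2, so F = 130 and E = 195.

130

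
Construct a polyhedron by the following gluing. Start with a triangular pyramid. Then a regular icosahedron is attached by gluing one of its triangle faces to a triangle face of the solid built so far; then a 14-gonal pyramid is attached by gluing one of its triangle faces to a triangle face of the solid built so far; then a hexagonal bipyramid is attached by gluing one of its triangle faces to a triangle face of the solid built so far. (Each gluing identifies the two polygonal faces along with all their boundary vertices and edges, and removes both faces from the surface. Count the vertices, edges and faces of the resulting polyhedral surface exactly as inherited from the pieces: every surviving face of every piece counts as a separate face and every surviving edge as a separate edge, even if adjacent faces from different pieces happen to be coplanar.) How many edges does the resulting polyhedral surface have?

A triangular pyramid: V=4, E=6, F=4.
Attach a regular icosahedron (V=12, E=30, F=20) along a 3-gon: merge 3 vertices and 3 edges, delete both glued faces → V=13, E=33, F=22.
Attach a 14-gonal pyramid (V=15, E=28, F=15) along a 3-gon: merge 3 vertices and 3 edges, delete both glued faces → V=25, E=58, F=35.
Attach a hexagonal bipyramid (V=8, E=18, F=12) along a 3-gon: merge 3 vertices and 3 edges, delete both glued faces → V=30, E=73, F=45.
Check: V − E + F = 30 − 73 + 45 = 2.

73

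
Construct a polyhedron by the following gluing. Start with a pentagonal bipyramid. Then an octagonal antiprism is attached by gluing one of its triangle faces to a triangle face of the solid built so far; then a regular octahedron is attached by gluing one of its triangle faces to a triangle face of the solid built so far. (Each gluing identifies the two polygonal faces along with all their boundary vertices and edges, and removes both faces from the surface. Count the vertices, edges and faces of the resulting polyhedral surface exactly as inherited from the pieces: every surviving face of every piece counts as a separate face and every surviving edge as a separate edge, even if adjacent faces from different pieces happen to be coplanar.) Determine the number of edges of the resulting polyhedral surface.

53

A pentagonal bipyramid: V=7, E=15, F=10.
Attach an octagonal antiprism (V=16, E=32, F=18) along a 3-gon: merge 3 vertices and 3 edges, delete both glued faces → V=20, E=44, F=26.
Attach a regular octahedron (V=6, E=12, F=8) along a 3-gon: merge 3 vertices and 3 edges, delete both glued faces → V=23, E=53, F=32.
Check: V − E + F = 23 − 53 + 32 = 2.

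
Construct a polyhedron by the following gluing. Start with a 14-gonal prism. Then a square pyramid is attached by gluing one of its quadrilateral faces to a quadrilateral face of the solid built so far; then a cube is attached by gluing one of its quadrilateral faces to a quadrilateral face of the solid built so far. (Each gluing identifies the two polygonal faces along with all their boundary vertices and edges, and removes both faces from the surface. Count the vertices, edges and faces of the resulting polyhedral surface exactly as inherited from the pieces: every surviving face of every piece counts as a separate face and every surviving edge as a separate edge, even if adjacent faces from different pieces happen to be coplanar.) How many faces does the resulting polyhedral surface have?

A 14-gonal prism: V=28, E=42, F=16.
Attach a square pyramid (V=5, E=8, F=5) along a 4-gon: merge 4 vertices and 4 edges, delete both glued faces → V=29, E=46, F=19.
Attach a cube (V=8, E=12, F=6) along a 4-gon: merge 4 vertices and 4 edges, delete both glued faces → V=33, E=54, F=23.
Check: V − E + F = 33 − 54 + 23 = 2.

23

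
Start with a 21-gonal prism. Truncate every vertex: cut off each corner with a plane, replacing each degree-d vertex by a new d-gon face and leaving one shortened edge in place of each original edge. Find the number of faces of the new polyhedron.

The base solid has V = 42, E = 63, F = 23.
Truncation replaces each original edge-end by a new vertex, so V′ = 2E = 126.
Each original edge survives, and each old vertex of degree d contributes d new edges; summing degrees gives Σd = 2E, so E′ = E + 2E = 3E = 189.
Each original face survives and each original vertex becomes one new face: F′ = F + V = 65.

65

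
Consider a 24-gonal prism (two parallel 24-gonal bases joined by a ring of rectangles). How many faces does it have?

A prism on an n-gon has two n-gon bases and n rectangular sides: V = 2·24 = 48, E = 3·24 = 72, F = 24 + 2 = 26.
Check: V − E + F = 48 − 72 + 26 = 2.

26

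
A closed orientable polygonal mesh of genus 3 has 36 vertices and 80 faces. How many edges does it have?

120

For a closed orientable surface of genus 3, χ = 2 − 2·3 = -4.
E = V + F − (-4) = 36 + 80 − (-4) = 120.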